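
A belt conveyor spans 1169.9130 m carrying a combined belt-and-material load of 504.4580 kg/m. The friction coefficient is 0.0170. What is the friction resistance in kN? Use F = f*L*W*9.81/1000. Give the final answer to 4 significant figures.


F = 0.0170 * 1169.9130 * 504.4580 * 9.81 / 1000
F = 98.42 kN


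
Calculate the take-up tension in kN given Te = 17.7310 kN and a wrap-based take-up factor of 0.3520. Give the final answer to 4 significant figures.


T_tu = 17.7310 * 0.3520
T_tu = 6.241 kN


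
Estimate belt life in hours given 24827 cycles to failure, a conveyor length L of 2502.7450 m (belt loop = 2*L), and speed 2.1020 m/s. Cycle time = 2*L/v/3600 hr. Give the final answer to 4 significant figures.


cycle_time = 2 * 2502.7450 / 2.1020 / 3600 = 0.661472 hr
life = 24827 * 0.661472 = 16420 hours


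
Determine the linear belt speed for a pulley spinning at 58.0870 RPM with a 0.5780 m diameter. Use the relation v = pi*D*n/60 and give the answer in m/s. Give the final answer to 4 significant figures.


v = pi * 0.5780 * 58.0870 / 60
v = 1.758 m/s


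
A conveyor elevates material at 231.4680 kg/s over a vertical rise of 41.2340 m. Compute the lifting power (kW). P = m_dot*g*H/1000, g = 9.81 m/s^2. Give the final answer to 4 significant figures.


P = 231.4680 * 9.81 * 41.2340 / 1000
P = 93.63 kW


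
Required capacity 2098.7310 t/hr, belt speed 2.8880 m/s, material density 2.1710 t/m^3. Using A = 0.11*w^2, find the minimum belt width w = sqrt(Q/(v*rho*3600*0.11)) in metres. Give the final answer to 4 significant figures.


A_req = 2098.7310 / (2.8880 * 2.1710 * 3600) = 0.0929817 m^2
w = sqrt(0.0929817 / 0.11)
w = 0.9194 m


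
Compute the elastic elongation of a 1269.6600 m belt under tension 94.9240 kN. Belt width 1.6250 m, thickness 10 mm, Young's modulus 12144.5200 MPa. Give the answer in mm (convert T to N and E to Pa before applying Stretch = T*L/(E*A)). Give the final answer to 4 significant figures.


A = 1.6250 * 0.01 = 0.01625 m^2
Stretch = 94.9240*1000 * 1269.6600 / (12144.5200e6 * 0.01625) * 1000
Stretch = 610.7 mm


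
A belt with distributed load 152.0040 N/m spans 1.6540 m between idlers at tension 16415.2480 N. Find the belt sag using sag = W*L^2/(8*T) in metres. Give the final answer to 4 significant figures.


sag = 152.0040 * 1.6540^2 / (8 * 16415.2480)
sag = 0.003167 m


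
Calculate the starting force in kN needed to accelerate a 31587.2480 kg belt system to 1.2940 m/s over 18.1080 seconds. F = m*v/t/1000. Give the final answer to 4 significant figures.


F = 31587.2480 * 1.2940 / 18.1080 / 1000
F = 2.257 kN


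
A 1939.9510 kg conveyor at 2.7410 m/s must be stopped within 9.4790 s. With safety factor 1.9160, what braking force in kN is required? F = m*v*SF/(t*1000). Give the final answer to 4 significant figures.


F = 1939.9510 * 2.7410 / 9.4790 * 1.9160 / 1000
F = 1.075 kN


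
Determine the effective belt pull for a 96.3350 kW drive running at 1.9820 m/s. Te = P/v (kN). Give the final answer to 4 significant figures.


Te = P / v = 96.3350 / 1.9820
Te = 48.60 kN


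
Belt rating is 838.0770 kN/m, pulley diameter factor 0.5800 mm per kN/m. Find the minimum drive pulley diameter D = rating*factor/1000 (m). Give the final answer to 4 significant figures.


D = 838.0770 * 0.5800 / 1000
D = 0.4861 m


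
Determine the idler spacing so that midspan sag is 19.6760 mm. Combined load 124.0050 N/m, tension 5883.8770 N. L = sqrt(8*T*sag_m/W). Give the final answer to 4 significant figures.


sag = 19.6760/1000 = 0.019676 m
L = sqrt(8 * 5883.8770 * 0.019676 / 124.0050)
L = 2.733 m


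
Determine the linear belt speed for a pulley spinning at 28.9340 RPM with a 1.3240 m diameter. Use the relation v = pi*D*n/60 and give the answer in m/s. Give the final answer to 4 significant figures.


v = pi * 1.3240 * 28.9340 / 60
v = 2.006 m/s


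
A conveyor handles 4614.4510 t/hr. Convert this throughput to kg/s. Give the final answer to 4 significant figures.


m_dot = 4614.4510 * 1000 / 3600
m_dot = 1282 kg/s


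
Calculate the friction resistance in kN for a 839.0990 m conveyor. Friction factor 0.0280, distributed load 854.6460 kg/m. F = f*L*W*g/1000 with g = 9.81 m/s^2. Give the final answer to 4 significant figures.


F = 0.0280 * 839.0990 * 854.6460 * 9.81 / 1000
F = 197.0 kN


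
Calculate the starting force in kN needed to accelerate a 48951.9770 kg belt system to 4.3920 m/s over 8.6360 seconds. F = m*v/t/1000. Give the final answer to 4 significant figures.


F = 48951.9770 * 4.3920 / 8.6360 / 1000
F = 24.90 kN


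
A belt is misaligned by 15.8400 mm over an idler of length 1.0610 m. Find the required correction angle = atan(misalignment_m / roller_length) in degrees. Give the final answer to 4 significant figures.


misalign_m = 15.8400 / 1000 = 0.015840 m
angle = atan(0.015840 / 1.0610)
angle = 0.8553 deg


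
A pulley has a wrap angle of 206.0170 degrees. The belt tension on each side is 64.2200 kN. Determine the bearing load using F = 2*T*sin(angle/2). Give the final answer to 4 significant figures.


F = 2 * 64.2200 * sin(206.0170/2 deg)
F = 125.1 kN


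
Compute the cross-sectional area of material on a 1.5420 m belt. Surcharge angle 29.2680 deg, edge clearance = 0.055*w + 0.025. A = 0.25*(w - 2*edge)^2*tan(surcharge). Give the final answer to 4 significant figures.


edge = 0.055*1.5420 + 0.025 = 0.10981 m
ew = 1.5420 - 2*0.10981 = 1.32238 m
A = 0.25 * 1.32238^2 * tan(29.2680 deg)
A = 0.2450 m^2


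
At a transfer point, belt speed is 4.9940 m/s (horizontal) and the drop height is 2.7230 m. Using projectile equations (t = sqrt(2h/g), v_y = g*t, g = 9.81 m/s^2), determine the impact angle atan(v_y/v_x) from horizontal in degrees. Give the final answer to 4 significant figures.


t = sqrt(2*2.7230/9.81) = 0.745082 s
v_y = 9.81 * 0.745082 = 7.30925 m/s
angle = atan(7.30925 / 4.9940) = 55.66 deg


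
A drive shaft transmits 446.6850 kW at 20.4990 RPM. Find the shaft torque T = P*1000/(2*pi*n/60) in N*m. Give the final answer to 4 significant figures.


omega = 2*pi*20.4990/60 = 2.14665 rad/s
T = 446.6850*1000 / 2.14665
T = 208100 N*m


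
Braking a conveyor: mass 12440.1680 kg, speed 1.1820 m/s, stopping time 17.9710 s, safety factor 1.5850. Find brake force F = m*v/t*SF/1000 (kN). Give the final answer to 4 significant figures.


F = 12440.1680 * 1.1820 / 17.9710 * 1.5850 / 1000
F = 1.297 kN


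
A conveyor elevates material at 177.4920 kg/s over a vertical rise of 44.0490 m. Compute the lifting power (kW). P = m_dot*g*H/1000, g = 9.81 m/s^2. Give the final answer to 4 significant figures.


P = 177.4920 * 9.81 * 44.0490 / 1000
P = 76.70 kW


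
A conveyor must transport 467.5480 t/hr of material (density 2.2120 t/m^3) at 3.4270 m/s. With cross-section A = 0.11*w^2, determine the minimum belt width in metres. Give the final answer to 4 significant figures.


A_req = 467.5480 / (3.4270 * 2.2120 * 3600) = 0.0171326 m^2
w = sqrt(0.0171326 / 0.11)
w = 0.3947 m


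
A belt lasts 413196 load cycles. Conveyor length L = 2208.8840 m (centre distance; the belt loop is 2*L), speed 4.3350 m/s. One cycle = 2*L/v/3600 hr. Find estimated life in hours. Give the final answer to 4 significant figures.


cycle_time = 2 * 2208.8840 / 4.3350 / 3600 = 0.283081 hr
life = 413196 * 0.283081 = 117000 hours


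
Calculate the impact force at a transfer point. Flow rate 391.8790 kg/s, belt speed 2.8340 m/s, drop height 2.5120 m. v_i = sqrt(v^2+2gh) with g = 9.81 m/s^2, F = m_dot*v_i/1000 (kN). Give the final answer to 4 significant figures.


v_i = sqrt(2.8340^2 + 2*9.81*2.5120) = 7.5708 m/s
F = 391.8790 * 7.5708 / 1000
F = 2.967 kN


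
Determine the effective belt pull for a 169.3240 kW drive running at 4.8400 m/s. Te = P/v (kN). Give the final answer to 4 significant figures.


Te = P / v = 169.3240 / 4.8400
Te = 34.98 kN


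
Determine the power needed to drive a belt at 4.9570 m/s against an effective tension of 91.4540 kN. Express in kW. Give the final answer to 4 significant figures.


P = Te * v = 91.4540 * 4.9570
P = 453.3 kW


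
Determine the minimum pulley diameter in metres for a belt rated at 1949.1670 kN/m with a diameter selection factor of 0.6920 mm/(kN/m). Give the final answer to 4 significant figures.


D = 1949.1670 * 0.6920 / 1000
D = 1.349 m


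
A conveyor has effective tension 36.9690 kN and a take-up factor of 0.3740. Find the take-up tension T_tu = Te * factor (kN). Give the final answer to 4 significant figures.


T_tu = 36.9690 * 0.3740
T_tu = 13.83 kN


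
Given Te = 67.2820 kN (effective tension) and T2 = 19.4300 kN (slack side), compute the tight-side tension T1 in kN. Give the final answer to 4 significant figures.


T1 = Te + T2 = 67.2820 + 19.4300
T1 = 86.71 kN


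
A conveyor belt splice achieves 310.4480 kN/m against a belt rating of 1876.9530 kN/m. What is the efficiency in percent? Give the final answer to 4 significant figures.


Eff = 310.4480 / 1876.9530 * 100
Eff = 16.54 %


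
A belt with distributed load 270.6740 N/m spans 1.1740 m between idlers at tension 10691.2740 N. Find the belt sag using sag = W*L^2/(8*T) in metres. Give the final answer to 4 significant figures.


sag = 270.6740 * 1.1740^2 / (8 * 10691.2740)
sag = 0.004362 m


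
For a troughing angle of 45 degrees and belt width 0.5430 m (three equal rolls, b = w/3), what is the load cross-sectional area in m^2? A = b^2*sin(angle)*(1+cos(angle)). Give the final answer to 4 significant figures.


b = 0.5430/3 = 0.181 m
A = 0.181^2 * sin(45 deg) * (1 + cos(45 deg))
A = 0.03955 m^2


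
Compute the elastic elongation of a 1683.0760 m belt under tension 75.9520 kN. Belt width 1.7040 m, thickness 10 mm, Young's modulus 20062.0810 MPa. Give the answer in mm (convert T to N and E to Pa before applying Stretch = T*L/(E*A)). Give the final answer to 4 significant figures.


A = 1.7040 * 0.01 = 0.01704 m^2
Stretch = 75.9520*1000 * 1683.0760 / (20062.0810e6 * 0.01704) * 1000
Stretch = 373.9 mm


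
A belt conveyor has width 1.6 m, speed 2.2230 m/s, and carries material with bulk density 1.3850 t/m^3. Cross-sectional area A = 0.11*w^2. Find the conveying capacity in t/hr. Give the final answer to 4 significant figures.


A = 0.11 * 1.6^2 = 0.2816 m^2
C = 0.2816 * 2.2230 * 1.3850 * 3600
C = 3121 t/hr


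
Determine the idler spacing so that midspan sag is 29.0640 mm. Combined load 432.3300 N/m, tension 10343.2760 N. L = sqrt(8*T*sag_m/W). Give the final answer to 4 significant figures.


sag = 29.0640/1000 = 0.029064 m
L = sqrt(8 * 10343.2760 * 0.029064 / 432.3300)
L = 2.359 m


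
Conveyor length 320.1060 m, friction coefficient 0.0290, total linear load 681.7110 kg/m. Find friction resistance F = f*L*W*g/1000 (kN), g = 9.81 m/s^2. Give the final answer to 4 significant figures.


F = 0.0290 * 320.1060 * 681.7110 * 9.81 / 1000
F = 62.08 kN


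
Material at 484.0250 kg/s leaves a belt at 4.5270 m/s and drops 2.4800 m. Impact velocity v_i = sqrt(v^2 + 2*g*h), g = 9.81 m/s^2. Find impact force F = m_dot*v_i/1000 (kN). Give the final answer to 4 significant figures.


v_i = sqrt(4.5270^2 + 2*9.81*2.4800) = 8.31573 m/s
F = 484.0250 * 8.31573 / 1000
F = 4.025 kN


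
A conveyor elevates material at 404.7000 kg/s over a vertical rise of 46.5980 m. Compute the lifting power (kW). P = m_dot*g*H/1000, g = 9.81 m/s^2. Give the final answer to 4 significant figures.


P = 404.7000 * 9.81 * 46.5980 / 1000
P = 185.0 kW


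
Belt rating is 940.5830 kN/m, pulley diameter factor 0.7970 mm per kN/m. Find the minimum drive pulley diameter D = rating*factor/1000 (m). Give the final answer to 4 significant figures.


D = 940.5830 * 0.7970 / 1000
D = 0.7496 m


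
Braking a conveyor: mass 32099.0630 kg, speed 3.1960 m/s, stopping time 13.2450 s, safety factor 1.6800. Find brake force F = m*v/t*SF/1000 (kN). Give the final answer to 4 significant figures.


F = 32099.0630 * 3.1960 / 13.2450 * 1.6800 / 1000
F = 13.01 kN


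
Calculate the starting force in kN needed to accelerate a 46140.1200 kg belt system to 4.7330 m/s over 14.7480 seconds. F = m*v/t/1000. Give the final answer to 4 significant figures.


F = 46140.1200 * 4.7330 / 14.7480 / 1000
F = 14.81 kN


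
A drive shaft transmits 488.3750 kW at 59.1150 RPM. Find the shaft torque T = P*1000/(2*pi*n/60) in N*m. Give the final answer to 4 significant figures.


omega = 2*pi*59.1150/60 = 6.19051 rad/s
T = 488.3750*1000 / 6.19051
T = 78890 N*m


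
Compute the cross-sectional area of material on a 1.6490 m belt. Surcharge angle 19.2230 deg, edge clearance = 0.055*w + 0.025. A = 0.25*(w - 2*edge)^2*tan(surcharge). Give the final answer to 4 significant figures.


edge = 0.055*1.6490 + 0.025 = 0.115695 m
ew = 1.6490 - 2*0.115695 = 1.41761 m
A = 0.25 * 1.41761^2 * tan(19.2230 deg)
A = 0.1752 m^2


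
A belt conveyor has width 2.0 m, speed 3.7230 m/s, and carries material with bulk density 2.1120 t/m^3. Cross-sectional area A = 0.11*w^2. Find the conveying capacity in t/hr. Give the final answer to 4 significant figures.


A = 0.11 * 2.0^2 = 0.44 m^2
C = 0.44 * 3.7230 * 2.1120 * 3600
C = 12450 t/hr


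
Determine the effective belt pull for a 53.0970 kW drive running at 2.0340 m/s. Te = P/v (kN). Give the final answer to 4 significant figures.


Te = P / v = 53.0970 / 2.0340
Te = 26.10 kN


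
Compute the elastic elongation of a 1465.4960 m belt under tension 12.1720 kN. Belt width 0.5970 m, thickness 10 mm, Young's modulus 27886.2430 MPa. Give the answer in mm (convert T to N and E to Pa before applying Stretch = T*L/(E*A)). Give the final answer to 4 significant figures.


A = 0.5970 * 0.01 = 0.00597 m^2
Stretch = 12.1720*1000 * 1465.4960 / (27886.2430e6 * 0.00597) * 1000
Stretch = 107.1 mm


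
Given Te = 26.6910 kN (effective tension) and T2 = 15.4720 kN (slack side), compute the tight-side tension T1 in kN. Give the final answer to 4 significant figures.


T1 = Te + T2 = 26.6910 + 15.4720
T1 = 42.16 kN


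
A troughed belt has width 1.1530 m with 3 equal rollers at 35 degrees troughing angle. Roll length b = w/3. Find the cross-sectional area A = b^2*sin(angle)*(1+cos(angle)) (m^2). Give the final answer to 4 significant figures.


b = 1.1530/3 = 0.384333 m
A = 0.384333^2 * sin(35 deg) * (1 + cos(35 deg))
A = 0.1541 m^2


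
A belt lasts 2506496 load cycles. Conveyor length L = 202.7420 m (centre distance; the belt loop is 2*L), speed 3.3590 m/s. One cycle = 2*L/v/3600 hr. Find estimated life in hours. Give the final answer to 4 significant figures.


cycle_time = 2 * 202.7420 / 3.3590 / 3600 = 0.0335321 hr
life = 2506496 * 0.0335321 = 84050 hours


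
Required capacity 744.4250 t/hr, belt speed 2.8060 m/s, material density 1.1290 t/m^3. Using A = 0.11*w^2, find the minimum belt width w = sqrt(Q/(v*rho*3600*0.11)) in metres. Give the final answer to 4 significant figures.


A_req = 744.4250 / (2.8060 * 1.1290 * 3600) = 0.0652735 m^2
w = sqrt(0.0652735 / 0.11)
w = 0.7703 m


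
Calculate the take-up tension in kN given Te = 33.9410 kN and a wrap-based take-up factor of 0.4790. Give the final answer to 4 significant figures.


T_tu = 33.9410 * 0.4790
T_tu = 16.26 kN


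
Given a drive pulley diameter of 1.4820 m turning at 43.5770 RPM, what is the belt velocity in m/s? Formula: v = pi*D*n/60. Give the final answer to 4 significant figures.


v = pi * 1.4820 * 43.5770 / 60
v = 3.381 m/s


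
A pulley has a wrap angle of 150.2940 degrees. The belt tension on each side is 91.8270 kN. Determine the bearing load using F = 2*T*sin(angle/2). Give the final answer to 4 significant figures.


F = 2 * 91.8270 * sin(150.2940/2 deg)
F = 177.5 kN


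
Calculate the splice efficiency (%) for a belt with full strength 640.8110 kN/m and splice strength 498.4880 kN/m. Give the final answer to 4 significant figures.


Eff = 498.4880 / 640.8110 * 100
Eff = 77.79 %


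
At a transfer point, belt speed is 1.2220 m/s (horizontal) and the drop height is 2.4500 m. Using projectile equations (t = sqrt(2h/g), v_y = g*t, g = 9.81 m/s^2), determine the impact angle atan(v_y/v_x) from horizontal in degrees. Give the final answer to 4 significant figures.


t = sqrt(2*2.4500/9.81) = 0.706746 s
v_y = 9.81 * 0.706746 = 6.93318 m/s
angle = atan(6.93318 / 1.2220) = 80.00 deg


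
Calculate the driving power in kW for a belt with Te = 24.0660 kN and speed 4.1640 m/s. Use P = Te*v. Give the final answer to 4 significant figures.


P = Te * v = 24.0660 * 4.1640
P = 100.2 kW


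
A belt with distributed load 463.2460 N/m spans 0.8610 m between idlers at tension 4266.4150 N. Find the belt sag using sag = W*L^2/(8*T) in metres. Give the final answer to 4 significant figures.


sag = 463.2460 * 0.8610^2 / (8 * 4266.4150)
sag = 0.01006 m


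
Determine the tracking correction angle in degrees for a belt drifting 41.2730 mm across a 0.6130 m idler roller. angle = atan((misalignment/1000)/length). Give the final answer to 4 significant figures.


misalign_m = 41.2730 / 1000 = 0.041273 m
angle = atan(0.041273 / 0.6130)
angle = 3.852 deg


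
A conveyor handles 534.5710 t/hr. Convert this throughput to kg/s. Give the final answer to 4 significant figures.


m_dot = 534.5710 * 1000 / 3600
m_dot = 148.5 kg/s


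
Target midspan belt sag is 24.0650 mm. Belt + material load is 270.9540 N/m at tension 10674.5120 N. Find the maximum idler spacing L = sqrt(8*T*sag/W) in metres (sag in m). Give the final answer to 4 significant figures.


sag = 24.0650/1000 = 0.024065 m
L = sqrt(8 * 10674.5120 * 0.024065 / 270.9540)
L = 2.754 m


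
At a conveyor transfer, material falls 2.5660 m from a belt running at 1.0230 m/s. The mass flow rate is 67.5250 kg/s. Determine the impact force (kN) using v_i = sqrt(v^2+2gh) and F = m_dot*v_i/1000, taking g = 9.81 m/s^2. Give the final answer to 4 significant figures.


v_i = sqrt(1.0230^2 + 2*9.81*2.5660) = 7.16878 m/s
F = 67.5250 * 7.16878 / 1000
F = 0.4841 kN


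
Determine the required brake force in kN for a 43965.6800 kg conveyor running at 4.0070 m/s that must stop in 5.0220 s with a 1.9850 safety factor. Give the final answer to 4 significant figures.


F = 43965.6800 * 4.0070 / 5.0220 * 1.9850 / 1000
F = 69.63 kN


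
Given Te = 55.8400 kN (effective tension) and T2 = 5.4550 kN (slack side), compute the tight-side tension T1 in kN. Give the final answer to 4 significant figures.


T1 = Te + T2 = 55.8400 + 5.4550
T1 = 61.30 kN


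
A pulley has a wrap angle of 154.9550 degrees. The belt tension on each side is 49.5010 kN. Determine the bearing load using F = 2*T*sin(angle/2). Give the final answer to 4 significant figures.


F = 2 * 49.5010 * sin(154.9550/2 deg)
F = 96.65 kN


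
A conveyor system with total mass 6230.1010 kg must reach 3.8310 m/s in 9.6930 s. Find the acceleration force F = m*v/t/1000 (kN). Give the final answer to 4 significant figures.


F = 6230.1010 * 3.8310 / 9.6930 / 1000
F = 2.462 kN


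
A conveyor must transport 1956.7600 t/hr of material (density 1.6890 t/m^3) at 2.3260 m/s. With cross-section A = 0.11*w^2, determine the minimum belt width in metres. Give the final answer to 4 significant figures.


A_req = 1956.7600 / (2.3260 * 1.6890 * 3600) = 0.138355 m^2
w = sqrt(0.138355 / 0.11)
w = 1.122 m


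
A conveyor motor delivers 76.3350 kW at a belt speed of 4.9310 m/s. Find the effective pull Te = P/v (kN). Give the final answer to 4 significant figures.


Te = P / v = 76.3350 / 4.9310
Te = 15.48 kN


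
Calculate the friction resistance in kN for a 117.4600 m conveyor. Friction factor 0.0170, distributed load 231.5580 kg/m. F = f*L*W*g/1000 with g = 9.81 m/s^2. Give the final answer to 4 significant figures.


F = 0.0170 * 117.4600 * 231.5580 * 9.81 / 1000
F = 4.536 kN


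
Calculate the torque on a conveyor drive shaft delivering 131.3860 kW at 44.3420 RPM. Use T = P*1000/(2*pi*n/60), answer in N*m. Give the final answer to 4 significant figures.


omega = 2*pi*44.3420/60 = 4.64348 rad/s
T = 131.3860*1000 / 4.64348
T = 28290 N*m


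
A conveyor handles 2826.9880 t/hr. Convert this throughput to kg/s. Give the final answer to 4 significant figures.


m_dot = 2826.9880 * 1000 / 3600
m_dot = 785.3 kg/s


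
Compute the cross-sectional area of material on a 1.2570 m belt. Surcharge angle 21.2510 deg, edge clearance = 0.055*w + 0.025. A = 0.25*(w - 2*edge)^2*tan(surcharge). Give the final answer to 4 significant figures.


edge = 0.055*1.2570 + 0.025 = 0.094135 m
ew = 1.2570 - 2*0.094135 = 1.06873 m
A = 0.25 * 1.06873^2 * tan(21.2510 deg)
A = 0.1110 m^2


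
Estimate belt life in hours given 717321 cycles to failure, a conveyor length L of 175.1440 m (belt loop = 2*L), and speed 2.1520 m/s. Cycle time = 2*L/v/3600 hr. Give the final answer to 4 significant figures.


cycle_time = 2 * 175.1440 / 2.1520 / 3600 = 0.0452148 hr
life = 717321 * 0.0452148 = 32430 hours


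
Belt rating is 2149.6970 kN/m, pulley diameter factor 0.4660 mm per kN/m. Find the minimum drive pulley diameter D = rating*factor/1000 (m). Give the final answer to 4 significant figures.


D = 2149.6970 * 0.4660 / 1000
D = 1.002 m


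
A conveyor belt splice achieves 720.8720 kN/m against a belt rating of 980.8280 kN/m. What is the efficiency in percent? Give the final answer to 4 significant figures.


Eff = 720.8720 / 980.8280 * 100
Eff = 73.50 %


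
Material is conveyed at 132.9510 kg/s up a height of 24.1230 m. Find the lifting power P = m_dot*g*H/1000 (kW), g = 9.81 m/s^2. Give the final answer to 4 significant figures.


P = 132.9510 * 9.81 * 24.1230 / 1000
P = 31.46 kW


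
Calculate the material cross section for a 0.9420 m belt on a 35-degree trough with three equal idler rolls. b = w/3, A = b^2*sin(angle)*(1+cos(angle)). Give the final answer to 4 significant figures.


b = 0.9420/3 = 0.314 m
A = 0.314^2 * sin(35 deg) * (1 + cos(35 deg))
A = 0.1029 m^2


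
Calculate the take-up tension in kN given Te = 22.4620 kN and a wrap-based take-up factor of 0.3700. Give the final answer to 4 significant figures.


T_tu = 22.4620 * 0.3700
T_tu = 8.311 kN


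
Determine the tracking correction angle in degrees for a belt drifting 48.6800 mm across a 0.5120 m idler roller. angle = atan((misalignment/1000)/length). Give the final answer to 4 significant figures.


misalign_m = 48.6800 / 1000 = 0.048680 m
angle = atan(0.048680 / 0.5120)
angle = 5.431 deg


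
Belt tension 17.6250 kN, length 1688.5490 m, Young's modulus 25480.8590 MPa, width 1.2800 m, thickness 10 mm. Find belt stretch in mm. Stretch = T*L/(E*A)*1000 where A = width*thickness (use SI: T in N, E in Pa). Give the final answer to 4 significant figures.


A = 1.2800 * 0.01 = 0.01280 m^2
Stretch = 17.6250*1000 * 1688.5490 / (25480.8590e6 * 0.01280) * 1000
Stretch = 91.25 mm


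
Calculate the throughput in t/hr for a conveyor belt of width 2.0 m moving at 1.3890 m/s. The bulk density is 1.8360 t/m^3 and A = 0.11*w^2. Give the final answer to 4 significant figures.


A = 0.11 * 2.0^2 = 0.44 m^2
C = 0.44 * 1.3890 * 1.8360 * 3600
C = 4040 t/hr


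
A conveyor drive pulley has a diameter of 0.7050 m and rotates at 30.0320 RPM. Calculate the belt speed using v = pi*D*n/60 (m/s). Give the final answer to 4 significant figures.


v = pi * 0.7050 * 30.0320 / 60
v = 1.109 m/s


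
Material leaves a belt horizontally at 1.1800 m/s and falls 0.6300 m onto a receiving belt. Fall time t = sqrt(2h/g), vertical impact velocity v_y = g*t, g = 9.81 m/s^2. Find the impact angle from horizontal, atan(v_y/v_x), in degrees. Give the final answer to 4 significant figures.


t = sqrt(2*0.6300/9.81) = 0.358386 s
v_y = 9.81 * 0.358386 = 3.51577 m/s
angle = atan(3.51577 / 1.1800) = 71.45 deg


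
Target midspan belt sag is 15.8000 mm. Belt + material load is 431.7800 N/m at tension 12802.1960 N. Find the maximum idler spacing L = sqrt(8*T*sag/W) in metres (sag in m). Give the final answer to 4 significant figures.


sag = 15.8000/1000 = 0.015800 m
L = sqrt(8 * 12802.1960 * 0.015800 / 431.7800)
L = 1.936 m


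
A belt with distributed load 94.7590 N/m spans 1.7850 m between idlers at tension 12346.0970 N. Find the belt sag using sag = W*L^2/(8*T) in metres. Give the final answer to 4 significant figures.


sag = 94.7590 * 1.7850^2 / (8 * 12346.0970)
sag = 0.003057 m


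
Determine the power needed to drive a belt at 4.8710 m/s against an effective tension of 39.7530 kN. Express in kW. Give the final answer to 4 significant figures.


P = Te * v = 39.7530 * 4.8710
P = 193.6 kW


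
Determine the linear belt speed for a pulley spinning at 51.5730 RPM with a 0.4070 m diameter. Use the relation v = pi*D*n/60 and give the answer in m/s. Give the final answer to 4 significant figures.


v = pi * 0.4070 * 51.5730 / 60
v = 1.099 m/s


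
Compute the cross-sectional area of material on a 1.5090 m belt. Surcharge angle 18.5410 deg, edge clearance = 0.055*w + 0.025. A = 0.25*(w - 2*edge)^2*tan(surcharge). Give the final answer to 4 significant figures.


edge = 0.055*1.5090 + 0.025 = 0.107995 m
ew = 1.5090 - 2*0.107995 = 1.29301 m
A = 0.25 * 1.29301^2 * tan(18.5410 deg)
A = 0.1402 m^2


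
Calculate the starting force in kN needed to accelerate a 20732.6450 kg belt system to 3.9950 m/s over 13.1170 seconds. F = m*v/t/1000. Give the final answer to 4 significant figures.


F = 20732.6450 * 3.9950 / 13.1170 / 1000
F = 6.314 kN


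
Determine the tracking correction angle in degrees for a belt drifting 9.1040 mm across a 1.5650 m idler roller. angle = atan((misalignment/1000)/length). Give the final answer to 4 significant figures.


misalign_m = 9.1040 / 1000 = 0.009104 m
angle = atan(0.009104 / 1.5650)
angle = 0.3333 deg


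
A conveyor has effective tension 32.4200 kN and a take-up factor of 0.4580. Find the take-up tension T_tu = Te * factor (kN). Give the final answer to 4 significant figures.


T_tu = 32.4200 * 0.4580
T_tu = 14.85 kN


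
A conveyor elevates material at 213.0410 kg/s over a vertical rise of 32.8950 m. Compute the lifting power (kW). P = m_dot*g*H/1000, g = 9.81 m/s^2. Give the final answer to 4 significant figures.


P = 213.0410 * 9.81 * 32.8950 / 1000
P = 68.75 kW


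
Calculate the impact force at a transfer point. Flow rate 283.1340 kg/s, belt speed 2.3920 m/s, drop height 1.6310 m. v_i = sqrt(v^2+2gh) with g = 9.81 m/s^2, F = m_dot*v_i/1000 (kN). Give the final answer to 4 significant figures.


v_i = sqrt(2.3920^2 + 2*9.81*1.6310) = 6.14181 m/s
F = 283.1340 * 6.14181 / 1000
F = 1.739 kN


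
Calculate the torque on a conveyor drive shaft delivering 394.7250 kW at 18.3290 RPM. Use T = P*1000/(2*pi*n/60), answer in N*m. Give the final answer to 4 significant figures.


omega = 2*pi*18.3290/60 = 1.91941 rad/s
T = 394.7250*1000 / 1.91941
T = 205600 N*m


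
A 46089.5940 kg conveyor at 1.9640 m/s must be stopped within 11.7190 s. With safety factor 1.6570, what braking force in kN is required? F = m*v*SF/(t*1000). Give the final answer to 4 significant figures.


F = 46089.5940 * 1.9640 / 11.7190 * 1.6570 / 1000
F = 12.80 kN


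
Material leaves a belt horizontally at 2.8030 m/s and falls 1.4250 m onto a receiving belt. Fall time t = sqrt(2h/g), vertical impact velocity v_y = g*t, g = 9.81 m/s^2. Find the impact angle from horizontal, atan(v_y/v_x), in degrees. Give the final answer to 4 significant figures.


t = sqrt(2*1.4250/9.81) = 0.538999 s
v_y = 9.81 * 0.538999 = 5.28758 m/s
angle = atan(5.28758 / 2.8030) = 62.07 deg


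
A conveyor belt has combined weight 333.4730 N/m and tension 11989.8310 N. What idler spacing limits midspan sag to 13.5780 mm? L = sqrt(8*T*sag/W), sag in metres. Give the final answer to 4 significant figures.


sag = 13.5780/1000 = 0.013578 m
L = sqrt(8 * 11989.8310 * 0.013578 / 333.4730)
L = 1.976 m


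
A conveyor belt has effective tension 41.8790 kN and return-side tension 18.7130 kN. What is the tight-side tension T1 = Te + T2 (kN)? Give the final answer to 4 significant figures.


T1 = Te + T2 = 41.8790 + 18.7130
T1 = 60.59 kN


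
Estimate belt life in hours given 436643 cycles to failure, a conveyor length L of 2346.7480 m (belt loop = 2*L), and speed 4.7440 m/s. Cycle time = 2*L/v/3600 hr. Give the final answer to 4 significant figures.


cycle_time = 2 * 2346.7480 / 4.7440 / 3600 = 0.274821 hr
life = 436643 * 0.274821 = 120000 hours


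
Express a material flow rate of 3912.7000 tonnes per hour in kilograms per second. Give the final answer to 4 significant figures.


m_dot = 3912.7000 * 1000 / 3600
m_dot = 1087 kg/s


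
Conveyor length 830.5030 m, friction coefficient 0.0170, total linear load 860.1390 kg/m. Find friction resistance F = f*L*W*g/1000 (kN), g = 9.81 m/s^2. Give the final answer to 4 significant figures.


F = 0.0170 * 830.5030 * 860.1390 * 9.81 / 1000
F = 119.1 kN


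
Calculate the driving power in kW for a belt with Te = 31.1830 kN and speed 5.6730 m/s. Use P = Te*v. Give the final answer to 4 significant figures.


P = Te * v = 31.1830 * 5.6730
P = 176.9 kW


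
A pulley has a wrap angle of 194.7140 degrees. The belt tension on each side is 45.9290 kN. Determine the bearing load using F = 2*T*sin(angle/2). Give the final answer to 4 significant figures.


F = 2 * 45.9290 * sin(194.7140/2 deg)
F = 91.10 kN


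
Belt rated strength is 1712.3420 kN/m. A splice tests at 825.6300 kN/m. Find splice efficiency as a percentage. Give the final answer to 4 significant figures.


Eff = 825.6300 / 1712.3420 * 100
Eff = 48.22 %


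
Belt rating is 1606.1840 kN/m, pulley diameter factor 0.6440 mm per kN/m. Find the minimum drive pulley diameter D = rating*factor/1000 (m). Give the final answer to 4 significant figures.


D = 1606.1840 * 0.6440 / 1000
D = 1.034 m


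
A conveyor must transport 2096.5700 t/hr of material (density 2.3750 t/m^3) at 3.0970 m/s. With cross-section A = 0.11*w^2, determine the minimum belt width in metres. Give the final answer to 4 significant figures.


A_req = 2096.5700 / (3.0970 * 2.3750 * 3600) = 0.0791775 m^2
w = sqrt(0.0791775 / 0.11)
w = 0.8484 m


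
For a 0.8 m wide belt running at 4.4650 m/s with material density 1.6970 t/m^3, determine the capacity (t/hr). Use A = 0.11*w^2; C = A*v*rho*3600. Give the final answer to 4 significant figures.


A = 0.11 * 0.8^2 = 0.0704 m^2
C = 0.0704 * 4.4650 * 1.6970 * 3600
C = 1920 t/hr


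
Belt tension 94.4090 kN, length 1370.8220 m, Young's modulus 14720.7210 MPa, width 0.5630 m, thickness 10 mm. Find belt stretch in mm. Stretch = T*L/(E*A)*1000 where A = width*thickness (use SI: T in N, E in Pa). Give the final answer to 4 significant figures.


A = 0.5630 * 0.01 = 0.00563 m^2
Stretch = 94.4090*1000 * 1370.8220 / (14720.7210e6 * 0.00563) * 1000
Stretch = 1562 mm


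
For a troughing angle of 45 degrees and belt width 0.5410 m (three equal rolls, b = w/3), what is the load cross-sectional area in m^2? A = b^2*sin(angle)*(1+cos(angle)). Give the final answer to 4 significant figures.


b = 0.5410/3 = 0.180333 m
A = 0.180333^2 * sin(45 deg) * (1 + cos(45 deg))
A = 0.03926 m^2


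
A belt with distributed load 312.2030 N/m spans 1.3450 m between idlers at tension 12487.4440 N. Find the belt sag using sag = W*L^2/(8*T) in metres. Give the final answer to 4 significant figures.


sag = 312.2030 * 1.3450^2 / (8 * 12487.4440)
sag = 0.005654 m


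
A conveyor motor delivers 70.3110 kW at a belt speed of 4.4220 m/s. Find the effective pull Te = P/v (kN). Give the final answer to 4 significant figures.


Te = P / v = 70.3110 / 4.4220
Te = 15.90 kN


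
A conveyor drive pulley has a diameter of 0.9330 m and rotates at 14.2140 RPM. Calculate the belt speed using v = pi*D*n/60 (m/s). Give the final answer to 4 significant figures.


v = pi * 0.9330 * 14.2140 / 60
v = 0.6944 m/s


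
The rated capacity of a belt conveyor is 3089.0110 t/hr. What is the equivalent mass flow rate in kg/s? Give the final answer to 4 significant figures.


m_dot = 3089.0110 * 1000 / 3600
m_dot = 858.1 kg/s


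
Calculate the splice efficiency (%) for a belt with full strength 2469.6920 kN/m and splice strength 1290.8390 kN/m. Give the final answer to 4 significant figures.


Eff = 1290.8390 / 2469.6920 * 100
Eff = 52.27 %


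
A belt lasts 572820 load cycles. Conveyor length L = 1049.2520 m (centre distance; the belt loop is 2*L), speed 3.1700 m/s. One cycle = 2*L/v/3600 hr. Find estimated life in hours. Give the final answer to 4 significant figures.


cycle_time = 2 * 1049.2520 / 3.1700 / 3600 = 0.183886 hr
life = 572820 * 0.183886 = 105300 hours


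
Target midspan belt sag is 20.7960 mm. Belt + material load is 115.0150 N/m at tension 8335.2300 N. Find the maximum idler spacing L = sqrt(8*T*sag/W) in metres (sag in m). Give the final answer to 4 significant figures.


sag = 20.7960/1000 = 0.020796 m
L = sqrt(8 * 8335.2300 * 0.020796 / 115.0150)
L = 3.472 m


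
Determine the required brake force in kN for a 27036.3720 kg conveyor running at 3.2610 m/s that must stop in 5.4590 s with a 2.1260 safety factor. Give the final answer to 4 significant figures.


F = 27036.3720 * 3.2610 / 5.4590 * 2.1260 / 1000
F = 34.34 kN


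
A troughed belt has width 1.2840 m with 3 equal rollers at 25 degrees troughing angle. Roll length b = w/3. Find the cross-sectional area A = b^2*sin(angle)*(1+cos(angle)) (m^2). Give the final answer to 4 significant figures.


b = 1.2840/3 = 0.428 m
A = 0.428^2 * sin(25 deg) * (1 + cos(25 deg))
A = 0.1476 m^2


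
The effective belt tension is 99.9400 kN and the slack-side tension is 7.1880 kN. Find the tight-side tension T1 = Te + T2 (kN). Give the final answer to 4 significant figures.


T1 = Te + T2 = 99.9400 + 7.1880
T1 = 107.1 kN


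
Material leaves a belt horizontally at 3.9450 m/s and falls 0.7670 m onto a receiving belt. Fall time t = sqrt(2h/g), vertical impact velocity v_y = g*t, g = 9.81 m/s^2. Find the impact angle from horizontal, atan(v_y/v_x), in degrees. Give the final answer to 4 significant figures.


t = sqrt(2*0.7670/9.81) = 0.395438 s
v_y = 9.81 * 0.395438 = 3.87925 m/s
angle = atan(3.87925 / 3.9450) = 44.52 deg


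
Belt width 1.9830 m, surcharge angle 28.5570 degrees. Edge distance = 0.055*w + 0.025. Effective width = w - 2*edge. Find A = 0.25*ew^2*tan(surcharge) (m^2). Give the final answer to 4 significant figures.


edge = 0.055*1.9830 + 0.025 = 0.134065 m
ew = 1.9830 - 2*0.134065 = 1.71487 m
A = 0.25 * 1.71487^2 * tan(28.5570 deg)
A = 0.4001 m^2


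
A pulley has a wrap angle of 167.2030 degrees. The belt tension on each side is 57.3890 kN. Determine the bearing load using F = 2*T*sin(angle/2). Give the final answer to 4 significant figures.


F = 2 * 57.3890 * sin(167.2030/2 deg)
F = 114.1 kN


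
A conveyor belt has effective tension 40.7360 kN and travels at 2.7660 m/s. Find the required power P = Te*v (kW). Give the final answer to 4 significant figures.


P = Te * v = 40.7360 * 2.7660
P = 112.7 kW


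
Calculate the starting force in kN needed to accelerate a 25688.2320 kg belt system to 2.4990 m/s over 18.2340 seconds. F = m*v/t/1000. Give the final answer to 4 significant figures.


F = 25688.2320 * 2.4990 / 18.2340 / 1000
F = 3.521 kN


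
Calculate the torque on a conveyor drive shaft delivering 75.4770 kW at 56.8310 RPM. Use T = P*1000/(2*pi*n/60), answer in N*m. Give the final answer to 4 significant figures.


omega = 2*pi*56.8310/60 = 5.95133 rad/s
T = 75.4770*1000 / 5.95133
T = 12680 N*m


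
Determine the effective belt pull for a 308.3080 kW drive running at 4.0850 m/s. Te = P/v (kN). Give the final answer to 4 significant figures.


Te = P / v = 308.3080 / 4.0850
Te = 75.47 kN


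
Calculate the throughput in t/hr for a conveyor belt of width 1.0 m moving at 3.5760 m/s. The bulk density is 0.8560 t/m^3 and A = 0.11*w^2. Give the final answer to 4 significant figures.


A = 0.11 * 1.0^2 = 0.11 m^2
C = 0.11 * 3.5760 * 0.8560 * 3600
C = 1212 t/hr


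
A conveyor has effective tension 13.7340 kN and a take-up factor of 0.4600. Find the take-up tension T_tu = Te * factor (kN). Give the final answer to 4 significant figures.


T_tu = 13.7340 * 0.4600
T_tu = 6.318 kN


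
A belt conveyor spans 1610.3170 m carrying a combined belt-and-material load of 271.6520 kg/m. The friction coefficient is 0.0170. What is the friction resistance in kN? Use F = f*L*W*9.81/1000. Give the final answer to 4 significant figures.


F = 0.0170 * 1610.3170 * 271.6520 * 9.81 / 1000
F = 72.95 kN


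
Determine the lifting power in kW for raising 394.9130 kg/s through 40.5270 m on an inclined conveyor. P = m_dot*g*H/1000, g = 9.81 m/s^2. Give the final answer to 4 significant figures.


P = 394.9130 * 9.81 * 40.5270 / 1000
P = 157.0 kW


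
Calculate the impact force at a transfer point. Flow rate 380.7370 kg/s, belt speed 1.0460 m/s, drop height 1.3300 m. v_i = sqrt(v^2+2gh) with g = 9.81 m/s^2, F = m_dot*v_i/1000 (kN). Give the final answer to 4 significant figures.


v_i = sqrt(1.0460^2 + 2*9.81*1.3300) = 5.21428 m/s
F = 380.7370 * 5.21428 / 1000
F = 1.985 kN


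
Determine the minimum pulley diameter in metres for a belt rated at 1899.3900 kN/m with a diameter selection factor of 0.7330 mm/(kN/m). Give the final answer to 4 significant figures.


D = 1899.3900 * 0.7330 / 1000
D = 1.392 m


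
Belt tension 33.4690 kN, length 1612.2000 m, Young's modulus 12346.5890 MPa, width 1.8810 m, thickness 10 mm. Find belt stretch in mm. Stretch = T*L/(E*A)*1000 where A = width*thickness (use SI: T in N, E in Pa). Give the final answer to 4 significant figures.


A = 1.8810 * 0.01 = 0.01881 m^2
Stretch = 33.4690*1000 * 1612.2000 / (12346.5890e6 * 0.01881) * 1000
Stretch = 232.3 mm


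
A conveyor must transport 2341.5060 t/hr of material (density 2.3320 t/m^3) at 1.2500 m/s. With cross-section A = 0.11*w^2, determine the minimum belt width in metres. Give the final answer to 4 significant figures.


A_req = 2341.5060 / (1.2500 * 2.3320 * 3600) = 0.223128 m^2
w = sqrt(0.223128 / 0.11)
w = 1.424 m


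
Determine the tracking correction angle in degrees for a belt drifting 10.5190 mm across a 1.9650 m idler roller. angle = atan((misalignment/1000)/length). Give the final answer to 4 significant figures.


misalign_m = 10.5190 / 1000 = 0.010519 m
angle = atan(0.010519 / 1.9650)
angle = 0.3067 deg


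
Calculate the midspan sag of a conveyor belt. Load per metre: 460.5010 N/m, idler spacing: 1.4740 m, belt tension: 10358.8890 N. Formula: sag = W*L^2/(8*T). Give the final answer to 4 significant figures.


sag = 460.5010 * 1.4740^2 / (8 * 10358.8890)
sag = 0.01207 m


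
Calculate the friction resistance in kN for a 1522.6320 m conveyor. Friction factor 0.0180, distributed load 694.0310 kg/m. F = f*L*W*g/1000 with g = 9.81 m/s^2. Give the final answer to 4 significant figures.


F = 0.0180 * 1522.6320 * 694.0310 * 9.81 / 1000
F = 186.6 kN


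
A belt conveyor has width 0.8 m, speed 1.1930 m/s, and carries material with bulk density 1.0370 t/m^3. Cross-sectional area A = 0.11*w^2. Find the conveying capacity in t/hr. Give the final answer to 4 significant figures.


A = 0.11 * 0.8^2 = 0.0704 m^2
C = 0.0704 * 1.1930 * 1.0370 * 3600
C = 313.5 t/hr


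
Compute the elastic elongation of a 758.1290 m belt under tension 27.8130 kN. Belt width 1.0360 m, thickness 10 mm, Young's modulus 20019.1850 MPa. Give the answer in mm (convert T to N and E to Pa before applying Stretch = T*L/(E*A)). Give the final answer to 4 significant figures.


A = 1.0360 * 0.01 = 0.01036 m^2
Stretch = 27.8130*1000 * 758.1290 / (20019.1850e6 * 0.01036) * 1000
Stretch = 101.7 mm


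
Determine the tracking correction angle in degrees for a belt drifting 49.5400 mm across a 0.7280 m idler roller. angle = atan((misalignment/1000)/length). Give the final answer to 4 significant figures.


misalign_m = 49.5400 / 1000 = 0.049540 m
angle = atan(0.049540 / 0.7280)
angle = 3.893 deg
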